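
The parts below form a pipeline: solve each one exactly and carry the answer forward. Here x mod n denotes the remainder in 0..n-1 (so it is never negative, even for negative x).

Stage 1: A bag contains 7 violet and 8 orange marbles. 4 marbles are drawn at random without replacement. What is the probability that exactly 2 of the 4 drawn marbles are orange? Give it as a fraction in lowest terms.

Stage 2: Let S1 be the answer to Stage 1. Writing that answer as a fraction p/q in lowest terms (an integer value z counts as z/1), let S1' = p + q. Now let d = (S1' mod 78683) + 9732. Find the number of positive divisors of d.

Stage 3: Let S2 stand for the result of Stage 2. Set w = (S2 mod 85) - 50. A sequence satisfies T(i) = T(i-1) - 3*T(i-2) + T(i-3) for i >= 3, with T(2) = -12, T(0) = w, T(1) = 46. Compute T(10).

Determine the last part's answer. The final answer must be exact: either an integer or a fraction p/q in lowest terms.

6612

Stage 1: total draws C(15,4) = 1365; favorable C(8,2)*C(7,2) = 588; P = 28/65; answer 28/65
Stage 2: S1 = 28/65; threaded value p + q = 93; d = 9825; 9825 = 3 * 5^2 * 131; number of divisors = (1+1) * (2+1) * (1+1) = 12; answer 12
Stage 3: S2 = 12; w = -38; T(3) = 1*(-12) - 3*(46) + 1*(-38) = -188; iterating: T(3)=-188, T(4)=-106, T(5)=446, T(6)=576, T(7)=-868, T(8)=-2150, T(9)=1030, T(10)=6612; answer 6612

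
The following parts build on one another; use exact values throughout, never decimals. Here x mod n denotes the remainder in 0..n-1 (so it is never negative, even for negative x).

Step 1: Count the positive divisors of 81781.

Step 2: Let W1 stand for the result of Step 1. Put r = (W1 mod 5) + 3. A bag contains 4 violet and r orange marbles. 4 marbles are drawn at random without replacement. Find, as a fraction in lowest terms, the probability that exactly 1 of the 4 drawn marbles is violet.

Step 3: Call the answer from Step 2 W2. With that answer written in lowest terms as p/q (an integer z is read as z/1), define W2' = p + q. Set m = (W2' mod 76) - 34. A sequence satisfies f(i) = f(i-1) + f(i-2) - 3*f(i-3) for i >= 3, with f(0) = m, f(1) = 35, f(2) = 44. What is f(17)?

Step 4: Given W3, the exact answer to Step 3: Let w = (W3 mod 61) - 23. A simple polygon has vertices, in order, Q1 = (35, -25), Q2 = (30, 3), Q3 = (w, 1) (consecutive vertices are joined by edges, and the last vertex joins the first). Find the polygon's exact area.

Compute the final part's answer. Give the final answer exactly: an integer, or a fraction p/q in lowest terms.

537

Step 1: 81781 = 7^2 * 1669; number of divisors = (2+1) * (1+1) = 6; answer 6
Step 2: W1 = 6; r = 4; total draws C(8,4) = 70; favorable C(4,1)*C(4,3) = 16; P = 8/35; answer 8/35
Step 3: W2 = 8/35; threaded value p + q = 43; m = 9; f(3) = 1*(44) + 1*(35) - 3*(9) = 52; iterating: f(3)=52, f(4)=-9, f(5)=-89, f(6)=-254, f(7)=-316, f(8)=-303, f(9)=143, f(10)=788, f(11)=1840, f(12)=2199, f(13)=1675, f(14)=-1646, f(15)=-6568, f(16)=-13239, f(17)=-14869; answer -14869
Step 4: W3 = -14869; w = -8; cross terms: (35*3 - 30*-25)=855, (30*1 - -8*3)=54, (-8*-25 - 35*1)=165; twice the area = |1074| = 1074; area = 537; answer 537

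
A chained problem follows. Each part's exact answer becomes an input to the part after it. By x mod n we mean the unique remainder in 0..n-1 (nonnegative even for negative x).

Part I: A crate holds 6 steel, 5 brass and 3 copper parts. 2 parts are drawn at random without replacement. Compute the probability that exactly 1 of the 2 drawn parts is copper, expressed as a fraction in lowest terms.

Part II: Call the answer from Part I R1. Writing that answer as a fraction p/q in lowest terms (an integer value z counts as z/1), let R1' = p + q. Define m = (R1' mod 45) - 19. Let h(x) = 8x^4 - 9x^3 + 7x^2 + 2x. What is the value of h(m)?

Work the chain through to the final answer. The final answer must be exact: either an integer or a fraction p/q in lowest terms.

376230

Part I: total draws C(14,2) = 91; favorable C(3,1)*C(11,1) = 33; P = 33/91; answer 33/91
Part II: R1 = 33/91; threaded value p + q = 124; m = 15; 8*(15)^4 - 9*(15)^3 + 7*(15)^2 + 2*(15)^1 = (405000) + (-30375) + (1575) + (30) = 376230; answer 376230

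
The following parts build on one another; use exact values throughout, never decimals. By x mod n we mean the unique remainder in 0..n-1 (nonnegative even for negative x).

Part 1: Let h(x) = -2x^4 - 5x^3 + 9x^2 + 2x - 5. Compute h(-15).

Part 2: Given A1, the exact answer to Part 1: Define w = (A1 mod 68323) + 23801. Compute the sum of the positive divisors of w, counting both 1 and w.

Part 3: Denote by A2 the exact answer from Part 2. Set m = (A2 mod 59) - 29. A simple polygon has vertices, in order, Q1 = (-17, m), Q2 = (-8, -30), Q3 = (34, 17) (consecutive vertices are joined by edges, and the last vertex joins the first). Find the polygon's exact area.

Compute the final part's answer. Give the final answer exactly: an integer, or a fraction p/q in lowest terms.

Part 1: -2*(-15)^4 - 5*(-15)^3 + 9*(-15)^2 + 2*(-15)^1 - 5 = (-101250) + (16875) + (2025) + (-30) + (-5) = -82385; answer -82385
Part 2: A1 = -82385; w = 78062; 78062 = 2 * 23 * 1697; sigma = (1 + 2) * (1 + 23) * (1 + 1697) = 3 * 24 * 1698 = 122256; answer 122256
Part 3: A2 = 122256; m = -21; cross terms: (-17*-30 - -8*-21)=342, (-8*17 - 34*-30)=884, (34*-21 - -17*17)=-425; twice the area = |801| = 801; area = 801/2; answer 801/2

801/2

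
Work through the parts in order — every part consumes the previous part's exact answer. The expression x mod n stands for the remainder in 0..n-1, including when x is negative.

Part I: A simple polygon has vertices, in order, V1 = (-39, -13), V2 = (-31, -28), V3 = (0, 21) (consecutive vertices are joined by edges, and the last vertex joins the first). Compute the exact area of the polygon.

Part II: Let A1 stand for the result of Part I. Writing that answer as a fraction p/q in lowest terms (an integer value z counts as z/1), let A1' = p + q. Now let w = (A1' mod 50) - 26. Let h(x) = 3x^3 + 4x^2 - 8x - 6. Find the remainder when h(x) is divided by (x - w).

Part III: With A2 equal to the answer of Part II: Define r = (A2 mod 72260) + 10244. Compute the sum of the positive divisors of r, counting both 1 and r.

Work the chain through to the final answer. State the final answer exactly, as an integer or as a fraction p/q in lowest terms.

92072

Part I: cross terms: (-39*-28 - -31*-13)=689, (-31*21 - 0*-28)=-651, (0*-13 - -39*21)=819; twice the area = |857| = 857; area = 857/2; answer 857/2
Part II: A1 = 857/2; threaded value p + q = 859; w = -17; remainder = value at the root: 3*(-17)^3 + 4*(-17)^2 - 8*(-17)^1 - 6 = (-14739) + (1156) + (136) + (-6) = -13453; answer -13453
Part III: A2 = -13453; r = 69051; 69051 = 3 * 23017; sigma = (1 + 3) * (1 + 23017) = 4 * 23018 = 92072; answer 92072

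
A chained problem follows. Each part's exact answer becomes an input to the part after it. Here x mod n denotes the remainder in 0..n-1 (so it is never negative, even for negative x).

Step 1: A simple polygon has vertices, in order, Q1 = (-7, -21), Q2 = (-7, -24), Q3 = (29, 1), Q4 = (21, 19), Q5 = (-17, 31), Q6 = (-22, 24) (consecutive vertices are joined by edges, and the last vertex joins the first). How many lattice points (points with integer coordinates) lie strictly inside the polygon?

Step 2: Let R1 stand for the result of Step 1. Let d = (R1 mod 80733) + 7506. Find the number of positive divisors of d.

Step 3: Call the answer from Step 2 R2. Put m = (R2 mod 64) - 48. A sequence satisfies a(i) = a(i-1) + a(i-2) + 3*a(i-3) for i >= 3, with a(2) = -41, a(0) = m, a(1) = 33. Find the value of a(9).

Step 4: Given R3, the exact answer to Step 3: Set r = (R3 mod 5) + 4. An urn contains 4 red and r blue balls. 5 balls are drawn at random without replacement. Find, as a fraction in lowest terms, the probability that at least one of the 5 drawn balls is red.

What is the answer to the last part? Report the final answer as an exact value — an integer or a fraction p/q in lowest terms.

Step 1: cross terms: (-7*-24 - -7*-21)=21, (-7*1 - 29*-24)=689, (29*19 - 21*1)=530, (21*31 - -17*19)=974, (-17*24 - -22*31)=274, (-22*-21 - -7*24)=630; twice the area = |3118| = 3118; area = 1559; boundary points = 3 + 1 + 2 + 2 + 1 + 15 = 24; strictly interior points = area - boundary/2 + 1 = 1548; answer 1548
Step 2: R1 = 1548; d = 9054; 9054 = 2 * 3^2 * 503; number of divisors = (1+1) * (2+1) * (1+1) = 12; answer 12
Step 3: R2 = 12; m = -36; a(3) = 1*(-41) + 1*(33) + 3*(-36) = -116; iterating: a(3)=-116, a(4)=-58, a(5)=-297, a(6)=-703, a(7)=-1174, a(8)=-2768, a(9)=-6051; answer -6051
Step 4: R3 = -6051; r = 8; total draws C(12,5) = 792; complement C(8,5) = 56; favorable 792 - 56 = 736; P = 92/99; answer 92/99

92/99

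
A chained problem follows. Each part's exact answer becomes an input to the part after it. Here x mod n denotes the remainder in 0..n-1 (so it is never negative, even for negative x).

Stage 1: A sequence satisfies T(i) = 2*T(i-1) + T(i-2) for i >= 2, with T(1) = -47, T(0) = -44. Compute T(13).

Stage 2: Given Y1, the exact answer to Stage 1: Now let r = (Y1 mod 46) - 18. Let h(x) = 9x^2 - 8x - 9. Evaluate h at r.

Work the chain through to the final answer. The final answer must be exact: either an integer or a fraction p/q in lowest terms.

792

Stage 1: T(2) = 2*(-47) + 1*(-44) = -138; iterating: T(2)=-138, T(3)=-323, T(4)=-784, T(5)=-1891, T(6)=-4566, T(7)=-11023, T(8)=-26612, T(9)=-64247, T(10)=-155106, T(11)=-374459, T(12)=-904024, T(13)=-2182507; answer -2182507
Stage 2: Y1 = -2182507; r = -9; 9*(-9)^2 - 8*(-9)^1 - 9 = (729) + (72) + (-9) = 792; answer 792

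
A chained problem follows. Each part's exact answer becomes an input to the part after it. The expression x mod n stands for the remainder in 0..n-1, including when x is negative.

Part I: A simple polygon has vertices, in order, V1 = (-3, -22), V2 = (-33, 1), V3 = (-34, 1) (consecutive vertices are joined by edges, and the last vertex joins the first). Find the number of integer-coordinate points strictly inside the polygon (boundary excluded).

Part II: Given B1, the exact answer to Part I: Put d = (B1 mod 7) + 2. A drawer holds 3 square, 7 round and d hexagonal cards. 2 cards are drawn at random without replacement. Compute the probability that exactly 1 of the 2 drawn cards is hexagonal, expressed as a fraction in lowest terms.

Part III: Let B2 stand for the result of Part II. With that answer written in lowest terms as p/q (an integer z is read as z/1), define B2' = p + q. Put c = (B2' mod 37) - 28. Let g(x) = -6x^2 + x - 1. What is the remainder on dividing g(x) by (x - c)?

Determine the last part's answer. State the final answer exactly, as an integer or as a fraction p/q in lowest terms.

Part I: cross terms: (-3*1 - -33*-22)=-729, (-33*1 - -34*1)=1, (-34*-22 - -3*1)=751; twice the area = |23| = 23; area = 23/2; boundary points = 1 + 1 + 1 = 3; strictly interior points = area - boundary/2 + 1 = 11; answer 11
Part II: B1 = 11; d = 6; total draws C(16,2) = 120; favorable C(6,1)*C(10,1) = 60; P = 1/2; answer 1/2
Part III: B2 = 1/2; threaded value p + q = 3; c = -25; remainder = value at the root: -6*(-25)^2 + 1*(-25)^1 - 1 = (-3750) + (-25) + (-1) = -3776; answer -3776

-3776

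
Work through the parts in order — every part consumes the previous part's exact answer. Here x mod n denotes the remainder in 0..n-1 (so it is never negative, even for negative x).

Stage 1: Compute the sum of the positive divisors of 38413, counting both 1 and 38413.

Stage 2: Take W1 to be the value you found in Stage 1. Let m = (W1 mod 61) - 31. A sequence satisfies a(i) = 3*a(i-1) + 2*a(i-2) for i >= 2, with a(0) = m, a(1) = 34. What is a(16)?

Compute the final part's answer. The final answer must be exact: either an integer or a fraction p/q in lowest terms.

4796664190

Stage 1: 38413 = 107 * 359; sigma = (1 + 107) * (1 + 359) = 108 * 360 = 38880; answer 38880
Stage 2: W1 = 38880; m = -8; a(2) = 3*(34) + 2*(-8) = 86; iterating: a(2)=86, a(3)=326, a(4)=1150, a(5)=4102, a(6)=14606, a(7)=52022, a(8)=185278, a(9)=659878, a(10)=2350190, a(11)=8370326, a(12)=29811358, a(13)=106174726, a(14)=378146894, a(15)=1346790134, a(16)=4796664190; answer 4796664190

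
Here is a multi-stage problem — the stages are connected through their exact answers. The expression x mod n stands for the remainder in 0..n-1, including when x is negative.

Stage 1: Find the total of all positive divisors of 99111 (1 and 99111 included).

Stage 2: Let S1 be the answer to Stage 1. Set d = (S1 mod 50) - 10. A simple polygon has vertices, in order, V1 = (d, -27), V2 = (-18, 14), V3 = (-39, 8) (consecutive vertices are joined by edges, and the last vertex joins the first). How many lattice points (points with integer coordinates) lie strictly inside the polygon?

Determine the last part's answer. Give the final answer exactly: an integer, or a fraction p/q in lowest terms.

Stage 1: 99111 = 3 * 33037; sigma = (1 + 3) * (1 + 33037) = 4 * 33038 = 132152; answer 132152
Stage 2: S1 = 132152; d = -8; cross terms: (-8*14 - -18*-27)=-598, (-18*8 - -39*14)=402, (-39*-27 - -8*8)=1117; twice the area = |921| = 921; area = 921/2; boundary points = 1 + 3 + 1 = 5; strictly interior points = area - boundary/2 + 1 = 459; answer 459

459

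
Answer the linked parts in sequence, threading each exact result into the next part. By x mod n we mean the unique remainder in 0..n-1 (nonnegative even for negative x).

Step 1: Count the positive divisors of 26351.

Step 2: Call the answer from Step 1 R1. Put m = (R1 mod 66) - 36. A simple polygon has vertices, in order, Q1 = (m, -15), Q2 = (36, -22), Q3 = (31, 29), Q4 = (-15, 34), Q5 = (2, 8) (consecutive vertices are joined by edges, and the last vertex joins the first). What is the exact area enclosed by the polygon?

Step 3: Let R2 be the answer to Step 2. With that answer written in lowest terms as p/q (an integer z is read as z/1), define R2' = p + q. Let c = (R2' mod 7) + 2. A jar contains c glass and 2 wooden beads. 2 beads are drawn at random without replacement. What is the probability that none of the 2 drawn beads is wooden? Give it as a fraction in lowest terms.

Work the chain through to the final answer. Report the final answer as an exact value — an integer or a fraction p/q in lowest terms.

Step 1: 26351 = 13 * 2027; number of divisors = (1+1) * (1+1) = 4; answer 4
Step 2: R1 = 4; m = -32; cross terms: (-32*-22 - 36*-15)=1244, (36*29 - 31*-22)=1726, (31*34 - -15*29)=1489, (-15*8 - 2*34)=-188, (2*-15 - -32*8)=226; twice the area = |4497| = 4497; area = 4497/2; answer 4497/2
Step 3: R2 = 4497/2; threaded value p + q = 4499; c = 7; total draws C(9,2) = 36; favorable C(7,2) = 21; P = 7/12; answer 7/12

7/12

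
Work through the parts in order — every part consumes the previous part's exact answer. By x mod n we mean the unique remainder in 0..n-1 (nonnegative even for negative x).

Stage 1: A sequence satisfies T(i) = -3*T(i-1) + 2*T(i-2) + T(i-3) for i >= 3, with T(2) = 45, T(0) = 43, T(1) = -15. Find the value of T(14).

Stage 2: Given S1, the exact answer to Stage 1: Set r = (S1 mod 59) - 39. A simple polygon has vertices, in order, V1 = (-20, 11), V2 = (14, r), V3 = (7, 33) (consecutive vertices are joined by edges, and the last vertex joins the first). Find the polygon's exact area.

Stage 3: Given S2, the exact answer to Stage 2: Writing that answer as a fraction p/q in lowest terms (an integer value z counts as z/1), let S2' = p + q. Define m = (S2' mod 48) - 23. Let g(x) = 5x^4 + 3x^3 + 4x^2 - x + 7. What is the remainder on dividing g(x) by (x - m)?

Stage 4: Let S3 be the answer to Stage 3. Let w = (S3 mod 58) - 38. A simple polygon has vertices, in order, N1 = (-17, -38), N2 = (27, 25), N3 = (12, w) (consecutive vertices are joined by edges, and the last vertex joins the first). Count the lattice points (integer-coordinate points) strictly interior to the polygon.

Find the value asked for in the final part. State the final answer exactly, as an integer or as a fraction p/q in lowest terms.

Stage 1: T(3) = -3*(45) + 2*(-15) + 1*(43) = -122; iterating: T(3)=-122, T(4)=441, T(5)=-1522, T(6)=5326, T(7)=-18581, T(8)=64873, T(9)=-226455, T(10)=790530, T(11)=-2759627, T(12)=9633486, T(13)=-33629182, T(14)=117394891; answer 117394891
Stage 2: S1 = 117394891; r = 15; cross terms: (-20*15 - 14*11)=-454, (14*33 - 7*15)=357, (7*11 - -20*33)=737; twice the area = |640| = 640; area = 320; answer 320
Stage 3: S2 = 320; threaded value p + q = 321; m = 10; remainder = value at the root: 5*(10)^4 + 3*(10)^3 + 4*(10)^2 - 1*(10)^1 + 7 = (50000) + (3000) + (400) + (-10) + (7) = 53397; answer 53397
Stage 4: S3 = 53397; w = -1; cross terms: (-17*25 - 27*-38)=601, (27*-1 - 12*25)=-327, (12*-38 - -17*-1)=-473; twice the area = |-199| = 199; area = 199/2; boundary points = 1 + 1 + 1 = 3; strictly interior points = area - boundary/2 + 1 = 99; answer 99

99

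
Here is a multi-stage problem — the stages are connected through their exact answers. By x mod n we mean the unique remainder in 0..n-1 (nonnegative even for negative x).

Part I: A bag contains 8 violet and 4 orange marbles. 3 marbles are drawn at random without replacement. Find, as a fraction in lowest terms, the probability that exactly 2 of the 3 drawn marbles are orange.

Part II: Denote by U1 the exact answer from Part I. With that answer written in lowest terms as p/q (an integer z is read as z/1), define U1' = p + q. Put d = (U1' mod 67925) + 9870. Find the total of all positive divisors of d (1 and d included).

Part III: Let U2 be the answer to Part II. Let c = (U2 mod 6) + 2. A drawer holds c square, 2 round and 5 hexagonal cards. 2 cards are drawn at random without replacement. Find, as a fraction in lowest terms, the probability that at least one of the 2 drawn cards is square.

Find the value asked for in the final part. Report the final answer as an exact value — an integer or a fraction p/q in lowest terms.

Part I: total draws C(12,3) = 220; favorable C(4,2)*C(8,1) = 48; P = 12/55; answer 12/55
Part II: U1 = 12/55; threaded value p + q = 67; d = 9937; 9937 = 19 * 523; sigma = (1 + 19) * (1 + 523) = 20 * 524 = 10480; answer 10480
Part III: U2 = 10480; c = 6; total draws C(13,2) = 78; complement C(7,2) = 21; favorable 78 - 21 = 57; P = 19/26; answer 19/26

19/26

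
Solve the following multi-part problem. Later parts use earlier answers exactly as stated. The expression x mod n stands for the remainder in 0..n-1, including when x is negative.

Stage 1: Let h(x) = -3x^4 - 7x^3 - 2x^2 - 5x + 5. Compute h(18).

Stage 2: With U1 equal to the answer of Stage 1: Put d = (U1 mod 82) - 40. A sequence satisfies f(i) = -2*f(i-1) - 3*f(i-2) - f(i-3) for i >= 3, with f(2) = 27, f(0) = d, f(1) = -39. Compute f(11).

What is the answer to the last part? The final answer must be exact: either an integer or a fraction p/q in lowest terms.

1612

Stage 1: -3*(18)^4 - 7*(18)^3 - 2*(18)^2 - 5*(18)^1 + 5 = (-314928) + (-40824) + (-648) + (-90) + (5) = -356485; answer -356485
Stage 2: U1 = -356485; d = 11; f(3) = -2*(27) - 3*(-39) - 1*(11) = 52; iterating: f(3)=52, f(4)=-146, f(5)=109, f(6)=168, f(7)=-517, f(8)=421, f(9)=541, f(10)=-1828, f(11)=1612; answer 1612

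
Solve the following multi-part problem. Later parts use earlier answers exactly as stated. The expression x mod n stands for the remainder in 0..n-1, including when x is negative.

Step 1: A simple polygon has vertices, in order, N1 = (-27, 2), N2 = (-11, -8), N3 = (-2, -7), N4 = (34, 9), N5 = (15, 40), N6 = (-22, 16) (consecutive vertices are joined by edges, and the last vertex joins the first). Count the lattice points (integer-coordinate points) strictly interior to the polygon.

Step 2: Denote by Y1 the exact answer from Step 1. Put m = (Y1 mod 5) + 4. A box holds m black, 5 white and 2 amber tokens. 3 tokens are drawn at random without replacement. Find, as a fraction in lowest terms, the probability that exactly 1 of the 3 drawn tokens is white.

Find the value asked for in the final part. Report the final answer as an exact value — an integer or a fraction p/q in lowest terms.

Step 1: cross terms: (-27*-8 - -11*2)=238, (-11*-7 - -2*-8)=61, (-2*9 - 34*-7)=220, (34*40 - 15*9)=1225, (15*16 - -22*40)=1120, (-22*2 - -27*16)=388; twice the area = |3252| = 3252; area = 1626; boundary points = 2 + 1 + 4 + 1 + 1 + 1 = 10; strictly interior points = area - boundary/2 + 1 = 1622; answer 1622
Step 2: Y1 = 1622; m = 6; total draws C(13,3) = 286; favorable C(5,1)*C(8,2) = 140; P = 70/143; answer 70/143

70/143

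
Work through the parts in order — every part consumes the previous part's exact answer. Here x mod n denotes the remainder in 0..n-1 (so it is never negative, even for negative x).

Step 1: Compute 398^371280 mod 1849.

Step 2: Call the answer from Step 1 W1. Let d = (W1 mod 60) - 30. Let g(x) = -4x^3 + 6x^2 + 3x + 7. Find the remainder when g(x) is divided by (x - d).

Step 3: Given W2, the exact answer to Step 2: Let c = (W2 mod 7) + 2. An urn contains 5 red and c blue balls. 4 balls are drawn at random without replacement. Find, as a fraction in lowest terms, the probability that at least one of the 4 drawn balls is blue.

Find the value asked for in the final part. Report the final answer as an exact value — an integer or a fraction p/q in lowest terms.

Step 1: squarings mod 1849: 398^1=398, 398^2=1239, 398^4=451, 398^8=11, 398^16=121, 398^32=1698, 398^64=613, 398^128=422, 398^256=580, 398^512=1731, 398^1024=981, 398^2048=881, 398^4096=1430, 398^8192=1755, 398^16384=1440, 398^32768=871, 398^65536=551, 398^131072=365, 398^262144=97; 398^371280 = 398^16 * 398^64 * 398^512 * 398^2048 * 398^8192 * 398^32768 * 398^65536 * 398^262144 = 775 (mod 1849); answer 775
Step 2: W1 = 775; d = 25; remainder = value at the root: -4*(25)^3 + 6*(25)^2 + 3*(25)^1 + 7 = (-62500) + (3750) + (75) + (7) = -58668; answer -58668
Step 3: W2 = -58668; c = 8; total draws C(13,4) = 715; complement C(5,4) = 5; favorable 715 - 5 = 710; P = 142/143; answer 142/143

142/143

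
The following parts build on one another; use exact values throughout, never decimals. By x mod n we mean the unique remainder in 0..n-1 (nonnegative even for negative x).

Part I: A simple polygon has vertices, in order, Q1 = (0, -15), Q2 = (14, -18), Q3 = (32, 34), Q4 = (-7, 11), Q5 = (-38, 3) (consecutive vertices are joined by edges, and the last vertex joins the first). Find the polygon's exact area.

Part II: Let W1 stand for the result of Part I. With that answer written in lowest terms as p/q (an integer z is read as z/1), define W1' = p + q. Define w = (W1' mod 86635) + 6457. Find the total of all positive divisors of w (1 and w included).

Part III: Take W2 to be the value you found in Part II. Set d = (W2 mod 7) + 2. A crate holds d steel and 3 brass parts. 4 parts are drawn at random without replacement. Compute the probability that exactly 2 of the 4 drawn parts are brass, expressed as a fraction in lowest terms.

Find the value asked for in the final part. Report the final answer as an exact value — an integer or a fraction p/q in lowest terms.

Part I: cross terms: (0*-18 - 14*-15)=210, (14*34 - 32*-18)=1052, (32*11 - -7*34)=590, (-7*3 - -38*11)=397, (-38*-15 - 0*3)=570; twice the area = |2819| = 2819; area = 2819/2; answer 2819/2
Part II: W1 = 2819/2; threaded value p + q = 2821; w = 9278; 9278 = 2 * 4639; sigma = (1 + 2) * (1 + 4639) = 3 * 4640 = 13920; answer 13920
Part III: W2 = 13920; d = 6; total draws C(9,4) = 126; favorable C(3,2)*C(6,2) = 45; P = 5/14; answer 5/14

5/14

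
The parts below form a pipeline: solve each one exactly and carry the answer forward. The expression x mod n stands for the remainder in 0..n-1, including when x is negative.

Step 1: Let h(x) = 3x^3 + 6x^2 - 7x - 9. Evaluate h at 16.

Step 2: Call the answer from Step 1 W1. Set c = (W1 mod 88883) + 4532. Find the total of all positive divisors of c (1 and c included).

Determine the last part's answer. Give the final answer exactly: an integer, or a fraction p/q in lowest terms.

Step 1: 3*(16)^3 + 6*(16)^2 - 7*(16)^1 - 9 = (12288) + (1536) + (-112) + (-9) = 13703; answer 13703
Step 2: W1 = 13703; c = 18235; 18235 = 5 * 7 * 521; sigma = (1 + 5) * (1 + 7) * (1 + 521) = 6 * 8 * 522 = 25056; answer 25056

25056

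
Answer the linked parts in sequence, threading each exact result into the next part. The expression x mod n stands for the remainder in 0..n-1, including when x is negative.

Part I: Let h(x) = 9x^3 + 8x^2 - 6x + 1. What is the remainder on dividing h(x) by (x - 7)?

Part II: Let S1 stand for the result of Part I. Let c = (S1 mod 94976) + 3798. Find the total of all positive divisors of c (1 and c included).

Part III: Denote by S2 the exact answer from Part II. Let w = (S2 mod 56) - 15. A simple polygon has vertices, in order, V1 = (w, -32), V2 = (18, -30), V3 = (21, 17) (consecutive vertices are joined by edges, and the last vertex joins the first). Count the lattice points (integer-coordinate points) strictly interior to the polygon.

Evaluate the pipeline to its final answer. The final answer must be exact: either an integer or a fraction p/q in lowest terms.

Part I: remainder = value at the root: 9*(7)^3 + 8*(7)^2 - 6*(7)^1 + 1 = (3087) + (392) + (-42) + (1) = 3438; answer 3438
Part II: S1 = 3438; c = 7236; 7236 = 2^2 * 3^3 * 67; sigma = (1 + 2 + 4) * (1 + 3 + 9 + 27) * (1 + 67) = 7 * 40 * 68 = 19040; answer 19040
Part III: S2 = 19040; w = -15; cross terms: (-15*-30 - 18*-32)=1026, (18*17 - 21*-30)=936, (21*-32 - -15*17)=-417; twice the area = |1545| = 1545; area = 1545/2; boundary points = 1 + 1 + 1 = 3; strictly interior points = area - boundary/2 + 1 = 772; answer 772

772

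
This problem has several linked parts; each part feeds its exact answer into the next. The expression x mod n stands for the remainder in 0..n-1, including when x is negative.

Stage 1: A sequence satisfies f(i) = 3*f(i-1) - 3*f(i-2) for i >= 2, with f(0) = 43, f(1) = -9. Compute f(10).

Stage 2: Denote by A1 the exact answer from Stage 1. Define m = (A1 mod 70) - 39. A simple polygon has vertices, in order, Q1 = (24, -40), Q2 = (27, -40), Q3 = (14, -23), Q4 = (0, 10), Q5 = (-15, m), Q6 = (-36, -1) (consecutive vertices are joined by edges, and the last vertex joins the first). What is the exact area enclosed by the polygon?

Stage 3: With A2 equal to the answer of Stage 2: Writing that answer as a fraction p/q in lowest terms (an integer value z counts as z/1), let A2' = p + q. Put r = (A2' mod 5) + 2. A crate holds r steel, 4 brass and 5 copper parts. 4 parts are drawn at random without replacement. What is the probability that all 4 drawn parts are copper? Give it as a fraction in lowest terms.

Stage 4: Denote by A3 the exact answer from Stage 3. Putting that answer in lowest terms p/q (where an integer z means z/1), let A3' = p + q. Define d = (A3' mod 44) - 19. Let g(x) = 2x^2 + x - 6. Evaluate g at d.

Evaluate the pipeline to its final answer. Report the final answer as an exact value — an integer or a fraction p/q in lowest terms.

Stage 1: f(2) = 3*(-9) - 3*(43) = -156; iterating: f(2)=-156, f(3)=-441, f(4)=-855, f(5)=-1242, f(6)=-1161, f(7)=243, f(8)=4212, f(9)=11907, f(10)=23085; answer 23085
Stage 2: A1 = 23085; m = 16; cross terms: (24*-40 - 27*-40)=120, (27*-23 - 14*-40)=-61, (14*10 - 0*-23)=140, (0*16 - -15*10)=150, (-15*-1 - -36*16)=591, (-36*-40 - 24*-1)=1464; twice the area = |2404| = 2404; area = 1202; answer 1202
Stage 3: A2 = 1202; threaded value p + q = 1203; r = 5; total draws C(14,4) = 1001; favorable C(5,4) = 5; P = 5/1001; answer 5/1001
Stage 4: A3 = 5/1001; threaded value p + q = 1006; d = 19; 2*(19)^2 + 1*(19)^1 - 6 = (722) + (19) + (-6) = 735; answer 735

735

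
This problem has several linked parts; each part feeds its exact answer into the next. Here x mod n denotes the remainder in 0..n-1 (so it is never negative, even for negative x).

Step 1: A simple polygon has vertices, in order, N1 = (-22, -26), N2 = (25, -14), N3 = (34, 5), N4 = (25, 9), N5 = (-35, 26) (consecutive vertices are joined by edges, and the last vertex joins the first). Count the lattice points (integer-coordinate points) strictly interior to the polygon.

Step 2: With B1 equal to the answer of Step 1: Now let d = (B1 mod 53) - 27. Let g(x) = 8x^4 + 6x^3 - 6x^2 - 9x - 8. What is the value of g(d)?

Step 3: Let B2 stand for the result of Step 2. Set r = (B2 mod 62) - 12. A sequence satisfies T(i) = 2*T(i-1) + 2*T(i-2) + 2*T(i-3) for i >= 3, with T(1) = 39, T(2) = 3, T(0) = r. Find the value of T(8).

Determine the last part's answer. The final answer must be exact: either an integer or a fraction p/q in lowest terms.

Step 1: cross terms: (-22*-14 - 25*-26)=958, (25*5 - 34*-14)=601, (34*9 - 25*5)=181, (25*26 - -35*9)=965, (-35*-26 - -22*26)=1482; twice the area = |4187| = 4187; area = 4187/2; boundary points = 1 + 1 + 1 + 1 + 13 = 17; strictly interior points = area - boundary/2 + 1 = 2086; answer 2086
Step 2: B1 = 2086; d = -8; 8*(-8)^4 + 6*(-8)^3 - 6*(-8)^2 - 9*(-8)^1 - 8 = (32768) + (-3072) + (-384) + (72) + (-8) = 29376; answer 29376
Step 3: B2 = 29376; r = 38; T(3) = 2*(3) + 2*(39) + 2*(38) = 160; iterating: T(3)=160, T(4)=404, T(5)=1134, T(6)=3396, T(7)=9868, T(8)=28796; answer 28796

28796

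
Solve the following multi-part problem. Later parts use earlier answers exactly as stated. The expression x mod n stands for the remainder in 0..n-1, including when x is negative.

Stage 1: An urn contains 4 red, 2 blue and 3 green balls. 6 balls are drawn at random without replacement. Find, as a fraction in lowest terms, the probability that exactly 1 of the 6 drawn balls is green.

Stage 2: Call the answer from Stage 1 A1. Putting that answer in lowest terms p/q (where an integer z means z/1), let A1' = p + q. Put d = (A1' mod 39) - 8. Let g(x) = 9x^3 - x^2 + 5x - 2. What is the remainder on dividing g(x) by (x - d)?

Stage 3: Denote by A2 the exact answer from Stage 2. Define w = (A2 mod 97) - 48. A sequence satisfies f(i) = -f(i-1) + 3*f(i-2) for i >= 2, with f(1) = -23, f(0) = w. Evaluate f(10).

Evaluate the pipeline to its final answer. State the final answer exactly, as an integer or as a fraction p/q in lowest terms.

Stage 1: total draws C(9,6) = 84; favorable C(3,1)*C(6,5) = 18; P = 3/14; answer 3/14
Stage 2: A1 = 3/14; threaded value p + q = 17; d = 9; remainder = value at the root: 9*(9)^3 - 1*(9)^2 + 5*(9)^1 - 2 = (6561) + (-81) + (45) + (-2) = 6523; answer 6523
Stage 3: A2 = 6523; w = -24; f(2) = -1*(-23) + 3*(-24) = -49; iterating: f(2)=-49, f(3)=-20, f(4)=-127, f(5)=67, f(6)=-448, f(7)=649, f(8)=-1993, f(9)=3940, f(10)=-9919; answer -9919

-9919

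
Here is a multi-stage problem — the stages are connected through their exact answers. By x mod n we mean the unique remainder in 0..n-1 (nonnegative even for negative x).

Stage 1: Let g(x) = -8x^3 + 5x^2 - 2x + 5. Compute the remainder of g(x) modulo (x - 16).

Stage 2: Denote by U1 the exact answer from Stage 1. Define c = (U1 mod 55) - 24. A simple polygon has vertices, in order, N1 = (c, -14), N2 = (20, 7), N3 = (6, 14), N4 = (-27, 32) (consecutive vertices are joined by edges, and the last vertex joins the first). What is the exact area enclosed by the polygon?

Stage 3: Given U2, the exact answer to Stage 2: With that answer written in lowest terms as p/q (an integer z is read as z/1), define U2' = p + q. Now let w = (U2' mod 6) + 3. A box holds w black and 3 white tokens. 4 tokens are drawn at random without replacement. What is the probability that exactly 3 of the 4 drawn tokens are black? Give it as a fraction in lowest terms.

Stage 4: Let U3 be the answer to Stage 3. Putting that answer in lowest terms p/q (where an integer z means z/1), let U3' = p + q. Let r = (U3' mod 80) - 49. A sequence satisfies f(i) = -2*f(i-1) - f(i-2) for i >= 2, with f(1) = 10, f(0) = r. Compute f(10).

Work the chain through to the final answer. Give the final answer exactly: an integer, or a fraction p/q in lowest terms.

251

Stage 1: remainder = value at the root: -8*(16)^3 + 5*(16)^2 - 2*(16)^1 + 5 = (-32768) + (1280) + (-32) + (5) = -31515; answer -31515
Stage 2: U1 = -31515; c = -24; cross terms: (-24*7 - 20*-14)=112, (20*14 - 6*7)=238, (6*32 - -27*14)=570, (-27*-14 - -24*32)=1146; twice the area = |2066| = 2066; area = 1033; answer 1033
Stage 3: U2 = 1033; threaded value p + q = 1034; w = 5; total draws C(8,4) = 70; favorable C(5,3)*C(3,1) = 30; P = 3/7; answer 3/7
Stage 4: U3 = 3/7; threaded value p + q = 10; r = -39; f(2) = -2*(10) - 1*(-39) = 19; iterating: f(2)=19, f(3)=-48, f(4)=77, f(5)=-106, f(6)=135, f(7)=-164, f(8)=193, f(9)=-222, f(10)=251; answer 251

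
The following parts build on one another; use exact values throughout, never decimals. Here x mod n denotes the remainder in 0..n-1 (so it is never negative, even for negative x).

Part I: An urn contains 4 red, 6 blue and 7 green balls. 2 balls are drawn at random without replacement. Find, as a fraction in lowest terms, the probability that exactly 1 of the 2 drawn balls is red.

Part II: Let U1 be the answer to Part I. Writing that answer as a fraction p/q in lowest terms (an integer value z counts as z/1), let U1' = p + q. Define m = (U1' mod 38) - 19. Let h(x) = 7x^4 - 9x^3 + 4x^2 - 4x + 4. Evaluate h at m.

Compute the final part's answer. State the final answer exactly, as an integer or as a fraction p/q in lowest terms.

Part I: total draws C(17,2) = 136; favorable C(4,1)*C(13,1) = 52; P = 13/34; answer 13/34
Part II: U1 = 13/34; threaded value p + q = 47; m = -10; 7*(-10)^4 - 9*(-10)^3 + 4*(-10)^2 - 4*(-10)^1 + 4 = (70000) + (9000) + (400) + (40) + (4) = 79444; answer 79444

79444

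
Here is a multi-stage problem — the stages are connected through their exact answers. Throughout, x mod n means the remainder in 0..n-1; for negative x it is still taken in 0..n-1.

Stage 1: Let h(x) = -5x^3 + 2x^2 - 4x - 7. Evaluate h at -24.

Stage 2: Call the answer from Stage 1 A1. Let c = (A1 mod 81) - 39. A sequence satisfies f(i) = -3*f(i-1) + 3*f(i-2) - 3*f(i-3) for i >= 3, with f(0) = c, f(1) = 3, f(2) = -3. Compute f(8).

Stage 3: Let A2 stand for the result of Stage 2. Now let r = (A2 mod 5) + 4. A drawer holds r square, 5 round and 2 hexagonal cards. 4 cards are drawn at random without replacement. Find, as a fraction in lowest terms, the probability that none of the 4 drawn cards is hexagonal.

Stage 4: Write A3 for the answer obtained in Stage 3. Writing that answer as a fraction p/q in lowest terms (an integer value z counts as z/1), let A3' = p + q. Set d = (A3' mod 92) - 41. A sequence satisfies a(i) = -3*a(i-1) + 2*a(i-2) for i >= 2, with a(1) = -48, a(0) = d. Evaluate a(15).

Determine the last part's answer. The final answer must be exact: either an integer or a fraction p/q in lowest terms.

Stage 1: -5*(-24)^3 + 2*(-24)^2 - 4*(-24)^1 - 7 = (69120) + (1152) + (96) + (-7) = 70361; answer 70361
Stage 2: A1 = 70361; c = 14; f(3) = -3*(-3) + 3*(3) - 3*(14) = -24; iterating: f(3)=-24, f(4)=54, f(5)=-225, f(6)=909, f(7)=-3564, f(8)=14094; answer 14094
Stage 3: A2 = 14094; r = 8; total draws C(15,4) = 1365; favorable C(13,4) = 715; P = 11/21; answer 11/21
Stage 4: A3 = 11/21; threaded value p + q = 32; d = -9; a(2) = -3*(-48) + 2*(-9) = 126; iterating: a(2)=126, a(3)=-474, a(4)=1674, a(5)=-5970, a(6)=21258, a(7)=-75714, a(8)=269658, a(9)=-960402, a(10)=3420522, a(11)=-12182370, a(12)=43388154, a(13)=-154529202, a(14)=550363914, a(15)=-1960150146; answer -1960150146

-1960150146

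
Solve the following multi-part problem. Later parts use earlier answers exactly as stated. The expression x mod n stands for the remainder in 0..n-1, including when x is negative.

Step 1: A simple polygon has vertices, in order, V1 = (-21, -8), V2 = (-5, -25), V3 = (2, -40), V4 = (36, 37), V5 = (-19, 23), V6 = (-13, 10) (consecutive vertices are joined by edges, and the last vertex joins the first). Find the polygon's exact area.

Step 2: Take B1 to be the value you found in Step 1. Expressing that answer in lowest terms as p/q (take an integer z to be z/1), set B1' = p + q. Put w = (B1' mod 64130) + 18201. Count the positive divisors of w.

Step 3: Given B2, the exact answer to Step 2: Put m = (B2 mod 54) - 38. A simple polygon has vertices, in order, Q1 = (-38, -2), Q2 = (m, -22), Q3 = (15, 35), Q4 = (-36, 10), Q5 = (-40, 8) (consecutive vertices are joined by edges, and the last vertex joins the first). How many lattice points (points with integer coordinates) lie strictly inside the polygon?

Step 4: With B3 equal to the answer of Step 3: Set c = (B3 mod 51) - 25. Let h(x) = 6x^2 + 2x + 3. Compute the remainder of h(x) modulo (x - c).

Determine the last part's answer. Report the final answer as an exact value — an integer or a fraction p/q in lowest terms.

1911

Step 1: cross terms: (-21*-25 - -5*-8)=485, (-5*-40 - 2*-25)=250, (2*37 - 36*-40)=1514, (36*23 - -19*37)=1531, (-19*10 - -13*23)=109, (-13*-8 - -21*10)=314; twice the area = |4203| = 4203; area = 4203/2; answer 4203/2
Step 2: B1 = 4203/2; threaded value p + q = 4205; w = 22406; 22406 = 2 * 17 * 659; number of divisors = (1+1) * (1+1) * (1+1) = 8; answer 8
Step 3: B2 = 8; m = -30; cross terms: (-38*-22 - -30*-2)=776, (-30*35 - 15*-22)=-720, (15*10 - -36*35)=1410, (-36*8 - -40*10)=112, (-40*-2 - -38*8)=384; twice the area = |1962| = 1962; area = 981; boundary points = 4 + 3 + 1 + 2 + 2 = 12; strictly interior points = area - boundary/2 + 1 = 976; answer 976
Step 4: B3 = 976; c = -18; remainder = value at the root: 6*(-18)^2 + 2*(-18)^1 + 3 = (1944) + (-36) + (3) = 1911; answer 1911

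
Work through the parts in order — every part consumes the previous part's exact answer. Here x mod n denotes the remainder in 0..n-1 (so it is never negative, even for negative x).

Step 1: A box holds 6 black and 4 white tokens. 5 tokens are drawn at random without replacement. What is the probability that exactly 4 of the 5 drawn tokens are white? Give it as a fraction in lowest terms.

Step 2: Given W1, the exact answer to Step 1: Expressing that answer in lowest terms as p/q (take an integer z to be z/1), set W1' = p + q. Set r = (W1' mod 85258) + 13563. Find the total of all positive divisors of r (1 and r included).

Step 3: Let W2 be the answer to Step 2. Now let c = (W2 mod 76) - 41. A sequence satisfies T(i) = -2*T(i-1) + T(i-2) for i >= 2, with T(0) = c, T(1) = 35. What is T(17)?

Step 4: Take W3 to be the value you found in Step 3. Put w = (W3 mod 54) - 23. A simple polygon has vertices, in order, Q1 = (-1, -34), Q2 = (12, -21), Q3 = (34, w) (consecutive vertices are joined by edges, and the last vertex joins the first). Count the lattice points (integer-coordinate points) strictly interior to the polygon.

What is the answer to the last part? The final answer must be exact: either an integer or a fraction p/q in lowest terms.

Step 1: total draws C(10,5) = 252; favorable C(4,4)*C(6,1) = 6; P = 1/42; answer 1/42
Step 2: W1 = 1/42; threaded value p + q = 43; r = 13606; 13606 = 2 * 6803; sigma = (1 + 2) * (1 + 6803) = 3 * 6804 = 20412; answer 20412
Step 3: W2 = 20412; c = 3; T(2) = -2*(35) + 1*(3) = -67; iterating: T(2)=-67, T(3)=169, T(4)=-405, T(5)=979, T(6)=-2363, T(7)=5705, T(8)=-13773, T(9)=33251, T(10)=-80275, T(11)=193801, T(12)=-467877, T(13)=1129555, T(14)=-2726987, T(15)=6583529, T(16)=-15894045, T(17)=38371619; answer 38371619
Step 4: W3 = 38371619; w = 6; cross terms: (-1*-21 - 12*-34)=429, (12*6 - 34*-21)=786, (34*-34 - -1*6)=-1150; twice the area = |65| = 65; area = 65/2; boundary points = 13 + 1 + 5 = 19; strictly interior points = area - boundary/2 + 1 = 24; answer 24

24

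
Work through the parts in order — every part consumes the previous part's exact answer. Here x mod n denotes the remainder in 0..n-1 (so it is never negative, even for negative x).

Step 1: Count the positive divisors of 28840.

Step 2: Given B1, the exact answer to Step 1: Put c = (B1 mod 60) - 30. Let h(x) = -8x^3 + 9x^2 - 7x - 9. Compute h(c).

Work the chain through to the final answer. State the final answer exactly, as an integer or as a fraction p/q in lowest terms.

-51

Step 1: 28840 = 2^3 * 5 * 7 * 103; number of divisors = (3+1) * (1+1) * (1+1) * (1+1) = 32; answer 32
Step 2: B1 = 32; c = 2; -8*(2)^3 + 9*(2)^2 - 7*(2)^1 - 9 = (-64) + (36) + (-14) + (-9) = -51; answer -51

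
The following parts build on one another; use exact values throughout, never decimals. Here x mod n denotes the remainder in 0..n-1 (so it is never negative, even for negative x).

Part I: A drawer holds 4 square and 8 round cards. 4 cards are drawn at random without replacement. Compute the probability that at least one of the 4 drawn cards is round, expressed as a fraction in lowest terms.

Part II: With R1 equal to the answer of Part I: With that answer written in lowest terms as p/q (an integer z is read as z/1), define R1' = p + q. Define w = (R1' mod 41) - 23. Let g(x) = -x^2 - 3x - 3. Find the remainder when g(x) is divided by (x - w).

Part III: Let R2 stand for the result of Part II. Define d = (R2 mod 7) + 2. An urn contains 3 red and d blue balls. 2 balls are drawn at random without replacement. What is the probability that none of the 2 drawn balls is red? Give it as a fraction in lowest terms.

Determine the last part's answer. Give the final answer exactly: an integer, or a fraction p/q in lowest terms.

Part I: total draws C(12,4) = 495; complement C(4,4) = 1; favorable 495 - 1 = 494; P = 494/495; answer 494/495
Part II: R1 = 494/495; threaded value p + q = 989; w = -18; remainder = value at the root: -1*(-18)^2 - 3*(-18)^1 - 3 = (-324) + (54) + (-3) = -273; answer -273
Part III: R2 = -273; d = 2; total draws C(5,2) = 10; favorable C(2,2) = 1; P = 1/10; answer 1/10

1/10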